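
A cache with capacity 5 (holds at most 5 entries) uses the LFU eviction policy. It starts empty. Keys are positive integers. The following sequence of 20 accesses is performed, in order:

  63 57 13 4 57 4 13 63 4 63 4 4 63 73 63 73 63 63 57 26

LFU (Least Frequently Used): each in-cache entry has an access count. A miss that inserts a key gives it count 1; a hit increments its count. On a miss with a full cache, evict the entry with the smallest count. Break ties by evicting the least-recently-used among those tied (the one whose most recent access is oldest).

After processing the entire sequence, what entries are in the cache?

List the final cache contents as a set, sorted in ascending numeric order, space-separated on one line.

Answer: 4 26 57 63 73

Derivation:
LFU simulation (capacity=5):
  1. access 63: MISS. Cache: [63(c=1)]
  2. access 57: MISS. Cache: [63(c=1) 57(c=1)]
  3. access 13: MISS. Cache: [63(c=1) 57(c=1) 13(c=1)]
  4. access 4: MISS. Cache: [63(c=1) 57(c=1) 13(c=1) 4(c=1)]
  5. access 57: HIT, count now 2. Cache: [63(c=1) 13(c=1) 4(c=1) 57(c=2)]
  6. access 4: HIT, count now 2. Cache: [63(c=1) 13(c=1) 57(c=2) 4(c=2)]
  7. access 13: HIT, count now 2. Cache: [63(c=1) 57(c=2) 4(c=2) 13(c=2)]
  8. access 63: HIT, count now 2. Cache: [57(c=2) 4(c=2) 13(c=2) 63(c=2)]
  9. access 4: HIT, count now 3. Cache: [57(c=2) 13(c=2) 63(c=2) 4(c=3)]
  10. access 63: HIT, count now 3. Cache: [57(c=2) 13(c=2) 4(c=3) 63(c=3)]
  11. access 4: HIT, count now 4. Cache: [57(c=2) 13(c=2) 63(c=3) 4(c=4)]
  12. access 4: HIT, count now 5. Cache: [57(c=2) 13(c=2) 63(c=3) 4(c=5)]
  13. access 63: HIT, count now 4. Cache: [57(c=2) 13(c=2) 63(c=4) 4(c=5)]
  14. access 73: MISS. Cache: [73(c=1) 57(c=2) 13(c=2) 63(c=4) 4(c=5)]
  15. access 63: HIT, count now 5. Cache: [73(c=1) 57(c=2) 13(c=2) 4(c=5) 63(c=5)]
  16. access 73: HIT, count now 2. Cache: [57(c=2) 13(c=2) 73(c=2) 4(c=5) 63(c=5)]
  17. access 63: HIT, count now 6. Cache: [57(c=2) 13(c=2) 73(c=2) 4(c=5) 63(c=6)]
  18. access 63: HIT, count now 7. Cache: [57(c=2) 13(c=2) 73(c=2) 4(c=5) 63(c=7)]
  19. access 57: HIT, count now 3. Cache: [13(c=2) 73(c=2) 57(c=3) 4(c=5) 63(c=7)]
  20. access 26: MISS, evict 13(c=2). Cache: [26(c=1) 73(c=2) 57(c=3) 4(c=5) 63(c=7)]
Total: 14 hits, 6 misses, 1 evictions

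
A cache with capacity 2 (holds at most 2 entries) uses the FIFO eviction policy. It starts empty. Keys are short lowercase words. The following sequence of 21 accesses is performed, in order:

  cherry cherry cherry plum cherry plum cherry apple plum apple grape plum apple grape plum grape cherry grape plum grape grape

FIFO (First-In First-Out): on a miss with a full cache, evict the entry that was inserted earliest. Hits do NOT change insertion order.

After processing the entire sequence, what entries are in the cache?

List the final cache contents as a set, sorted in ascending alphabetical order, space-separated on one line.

FIFO simulation (capacity=2):
  1. access cherry: MISS. Cache (old->new): [cherry]
  2. access cherry: HIT. Cache (old->new): [cherry]
  3. access cherry: HIT. Cache (old->new): [cherry]
  4. access plum: MISS. Cache (old->new): [cherry plum]
  5. access cherry: HIT. Cache (old->new): [cherry plum]
  6. access plum: HIT. Cache (old->new): [cherry plum]
  7. access cherry: HIT. Cache (old->new): [cherry plum]
  8. access apple: MISS, evict cherry. Cache (old->new): [plum apple]
  9. access plum: HIT. Cache (old->new): [plum apple]
  10. access apple: HIT. Cache (old->new): [plum apple]
  11. access grape: MISS, evict plum. Cache (old->new): [apple grape]
  12. access plum: MISS, evict apple. Cache (old->new): [grape plum]
  13. access apple: MISS, evict grape. Cache (old->new): [plum apple]
  14. access grape: MISS, evict plum. Cache (old->new): [apple grape]
  15. access plum: MISS, evict apple. Cache (old->new): [grape plum]
  16. access grape: HIT. Cache (old->new): [grape plum]
  17. access cherry: MISS, evict grape. Cache (old->new): [plum cherry]
  18. access grape: MISS, evict plum. Cache (old->new): [cherry grape]
  19. access plum: MISS, evict cherry. Cache (old->new): [grape plum]
  20. access grape: HIT. Cache (old->new): [grape plum]
  21. access grape: HIT. Cache (old->new): [grape plum]
Total: 10 hits, 11 misses, 9 evictions

Answer: grape plum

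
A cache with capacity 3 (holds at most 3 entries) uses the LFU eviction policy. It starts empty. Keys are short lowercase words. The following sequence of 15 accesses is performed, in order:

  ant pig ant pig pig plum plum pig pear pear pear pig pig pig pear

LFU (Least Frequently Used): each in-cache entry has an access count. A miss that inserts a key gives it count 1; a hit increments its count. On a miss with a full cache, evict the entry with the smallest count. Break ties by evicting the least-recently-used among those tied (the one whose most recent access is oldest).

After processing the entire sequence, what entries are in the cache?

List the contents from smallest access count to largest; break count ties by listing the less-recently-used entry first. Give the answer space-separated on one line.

Answer: plum pear pig

Derivation:
LFU simulation (capacity=3):
  1. access ant: MISS. Cache: [ant(c=1)]
  2. access pig: MISS. Cache: [ant(c=1) pig(c=1)]
  3. access ant: HIT, count now 2. Cache: [pig(c=1) ant(c=2)]
  4. access pig: HIT, count now 2. Cache: [ant(c=2) pig(c=2)]
  5. access pig: HIT, count now 3. Cache: [ant(c=2) pig(c=3)]
  6. access plum: MISS. Cache: [plum(c=1) ant(c=2) pig(c=3)]
  7. access plum: HIT, count now 2. Cache: [ant(c=2) plum(c=2) pig(c=3)]
  8. access pig: HIT, count now 4. Cache: [ant(c=2) plum(c=2) pig(c=4)]
  9. access pear: MISS, evict ant(c=2). Cache: [pear(c=1) plum(c=2) pig(c=4)]
  10. access pear: HIT, count now 2. Cache: [plum(c=2) pear(c=2) pig(c=4)]
  11. access pear: HIT, count now 3. Cache: [plum(c=2) pear(c=3) pig(c=4)]
  12. access pig: HIT, count now 5. Cache: [plum(c=2) pear(c=3) pig(c=5)]
  13. access pig: HIT, count now 6. Cache: [plum(c=2) pear(c=3) pig(c=6)]
  14. access pig: HIT, count now 7. Cache: [plum(c=2) pear(c=3) pig(c=7)]
  15. access pear: HIT, count now 4. Cache: [plum(c=2) pear(c=4) pig(c=7)]
Total: 11 hits, 4 misses, 1 evictions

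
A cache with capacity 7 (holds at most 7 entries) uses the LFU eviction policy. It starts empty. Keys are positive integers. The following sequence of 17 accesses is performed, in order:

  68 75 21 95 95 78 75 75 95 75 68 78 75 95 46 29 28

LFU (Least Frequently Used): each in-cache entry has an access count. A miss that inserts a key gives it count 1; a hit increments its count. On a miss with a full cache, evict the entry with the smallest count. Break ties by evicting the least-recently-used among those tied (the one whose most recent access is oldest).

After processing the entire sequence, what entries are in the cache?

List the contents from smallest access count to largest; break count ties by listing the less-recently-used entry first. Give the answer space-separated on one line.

Answer: 46 29 28 68 78 95 75

Derivation:
LFU simulation (capacity=7):
  1. access 68: MISS. Cache: [68(c=1)]
  2. access 75: MISS. Cache: [68(c=1) 75(c=1)]
  3. access 21: MISS. Cache: [68(c=1) 75(c=1) 21(c=1)]
  4. access 95: MISS. Cache: [68(c=1) 75(c=1) 21(c=1) 95(c=1)]
  5. access 95: HIT, count now 2. Cache: [68(c=1) 75(c=1) 21(c=1) 95(c=2)]
  6. access 78: MISS. Cache: [68(c=1) 75(c=1) 21(c=1) 78(c=1) 95(c=2)]
  7. access 75: HIT, count now 2. Cache: [68(c=1) 21(c=1) 78(c=1) 95(c=2) 75(c=2)]
  8. access 75: HIT, count now 3. Cache: [68(c=1) 21(c=1) 78(c=1) 95(c=2) 75(c=3)]
  9. access 95: HIT, count now 3. Cache: [68(c=1) 21(c=1) 78(c=1) 75(c=3) 95(c=3)]
  10. access 75: HIT, count now 4. Cache: [68(c=1) 21(c=1) 78(c=1) 95(c=3) 75(c=4)]
  11. access 68: HIT, count now 2. Cache: [21(c=1) 78(c=1) 68(c=2) 95(c=3) 75(c=4)]
  12. access 78: HIT, count now 2. Cache: [21(c=1) 68(c=2) 78(c=2) 95(c=3) 75(c=4)]
  13. access 75: HIT, count now 5. Cache: [21(c=1) 68(c=2) 78(c=2) 95(c=3) 75(c=5)]
  14. access 95: HIT, count now 4. Cache: [21(c=1) 68(c=2) 78(c=2) 95(c=4) 75(c=5)]
  15. access 46: MISS. Cache: [21(c=1) 46(c=1) 68(c=2) 78(c=2) 95(c=4) 75(c=5)]
  16. access 29: MISS. Cache: [21(c=1) 46(c=1) 29(c=1) 68(c=2) 78(c=2) 95(c=4) 75(c=5)]
  17. access 28: MISS, evict 21(c=1). Cache: [46(c=1) 29(c=1) 28(c=1) 68(c=2) 78(c=2) 95(c=4) 75(c=5)]
Total: 9 hits, 8 misses, 1 evictions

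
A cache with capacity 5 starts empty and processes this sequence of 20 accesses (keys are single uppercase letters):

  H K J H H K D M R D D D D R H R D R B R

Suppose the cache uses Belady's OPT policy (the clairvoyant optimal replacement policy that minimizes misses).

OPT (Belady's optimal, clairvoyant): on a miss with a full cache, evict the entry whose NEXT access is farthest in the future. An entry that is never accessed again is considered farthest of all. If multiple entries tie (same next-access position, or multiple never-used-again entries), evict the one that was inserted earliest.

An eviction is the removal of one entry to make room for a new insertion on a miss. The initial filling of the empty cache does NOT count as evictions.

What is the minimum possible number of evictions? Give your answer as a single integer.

Answer: 2

Derivation:
OPT (Belady) simulation (capacity=5):
  1. access H: MISS. Cache: [H]
  2. access K: MISS. Cache: [H K]
  3. access J: MISS. Cache: [H K J]
  4. access H: HIT. Next use of H: step 5. Cache: [H K J]
  5. access H: HIT. Next use of H: step 15. Cache: [H K J]
  6. access K: HIT. Next use of K: never. Cache: [H K J]
  7. access D: MISS. Cache: [H K J D]
  8. access M: MISS. Cache: [H K J D M]
  9. access R: MISS, evict K (next use: never). Cache: [H J D M R]
  10. access D: HIT. Next use of D: step 11. Cache: [H J D M R]
  11. access D: HIT. Next use of D: step 12. Cache: [H J D M R]
  12. access D: HIT. Next use of D: step 13. Cache: [H J D M R]
  13. access D: HIT. Next use of D: step 17. Cache: [H J D M R]
  14. access R: HIT. Next use of R: step 16. Cache: [H J D M R]
  15. access H: HIT. Next use of H: never. Cache: [H J D M R]
  16. access R: HIT. Next use of R: step 18. Cache: [H J D M R]
  17. access D: HIT. Next use of D: never. Cache: [H J D M R]
  18. access R: HIT. Next use of R: step 20. Cache: [H J D M R]
  19. access B: MISS, evict H (next use: never). Cache: [J D M R B]
  20. access R: HIT. Next use of R: never. Cache: [J D M R B]
Total: 13 hits, 7 misses, 2 evictions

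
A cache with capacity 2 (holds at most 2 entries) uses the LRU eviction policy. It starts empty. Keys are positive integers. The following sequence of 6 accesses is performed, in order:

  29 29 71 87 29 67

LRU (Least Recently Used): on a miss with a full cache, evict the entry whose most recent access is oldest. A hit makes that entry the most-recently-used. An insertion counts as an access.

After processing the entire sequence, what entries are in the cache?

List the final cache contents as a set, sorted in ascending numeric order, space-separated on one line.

Answer: 29 67

Derivation:
LRU simulation (capacity=2):
  1. access 29: MISS. Cache (LRU->MRU): [29]
  2. access 29: HIT. Cache (LRU->MRU): [29]
  3. access 71: MISS. Cache (LRU->MRU): [29 71]
  4. access 87: MISS, evict 29. Cache (LRU->MRU): [71 87]
  5. access 29: MISS, evict 71. Cache (LRU->MRU): [87 29]
  6. access 67: MISS, evict 87. Cache (LRU->MRU): [29 67]
Total: 1 hits, 5 misses, 3 evictions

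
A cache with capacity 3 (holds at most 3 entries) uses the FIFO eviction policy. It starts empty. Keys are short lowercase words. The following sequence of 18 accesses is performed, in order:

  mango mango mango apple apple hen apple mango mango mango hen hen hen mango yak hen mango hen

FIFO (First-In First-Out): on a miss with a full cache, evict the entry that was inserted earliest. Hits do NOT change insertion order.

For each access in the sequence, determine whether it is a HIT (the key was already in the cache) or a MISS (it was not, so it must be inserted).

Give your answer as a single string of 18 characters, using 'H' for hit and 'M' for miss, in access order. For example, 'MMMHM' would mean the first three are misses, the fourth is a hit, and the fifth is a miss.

Answer: MHHMHMHHHHHHHHMHMH

Derivation:
FIFO simulation (capacity=3):
  1. access mango: MISS. Cache (old->new): [mango]
  2. access mango: HIT. Cache (old->new): [mango]
  3. access mango: HIT. Cache (old->new): [mango]
  4. access apple: MISS. Cache (old->new): [mango apple]
  5. access apple: HIT. Cache (old->new): [mango apple]
  6. access hen: MISS. Cache (old->new): [mango apple hen]
  7. access apple: HIT. Cache (old->new): [mango apple hen]
  8. access mango: HIT. Cache (old->new): [mango apple hen]
  9. access mango: HIT. Cache (old->new): [mango apple hen]
  10. access mango: HIT. Cache (old->new): [mango apple hen]
  11. access hen: HIT. Cache (old->new): [mango apple hen]
  12. access hen: HIT. Cache (old->new): [mango apple hen]
  13. access hen: HIT. Cache (old->new): [mango apple hen]
  14. access mango: HIT. Cache (old->new): [mango apple hen]
  15. access yak: MISS, evict mango. Cache (old->new): [apple hen yak]
  16. access hen: HIT. Cache (old->new): [apple hen yak]
  17. access mango: MISS, evict apple. Cache (old->new): [hen yak mango]
  18. access hen: HIT. Cache (old->new): [hen yak mango]
Total: 13 hits, 5 misses, 2 evictions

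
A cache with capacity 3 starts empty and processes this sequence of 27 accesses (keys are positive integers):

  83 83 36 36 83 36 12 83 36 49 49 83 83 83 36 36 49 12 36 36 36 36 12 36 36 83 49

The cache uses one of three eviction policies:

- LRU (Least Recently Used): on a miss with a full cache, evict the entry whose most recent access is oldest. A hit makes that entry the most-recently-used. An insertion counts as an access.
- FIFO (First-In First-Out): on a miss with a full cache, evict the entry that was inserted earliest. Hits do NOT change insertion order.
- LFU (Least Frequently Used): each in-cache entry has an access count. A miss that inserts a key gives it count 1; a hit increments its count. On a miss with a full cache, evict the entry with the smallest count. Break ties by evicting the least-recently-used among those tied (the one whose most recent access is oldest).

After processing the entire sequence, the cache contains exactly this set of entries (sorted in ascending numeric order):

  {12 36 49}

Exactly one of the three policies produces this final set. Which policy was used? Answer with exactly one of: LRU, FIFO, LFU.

Simulating under each policy and comparing final sets:
  LRU: final set = {36 49 83} -> differs
  FIFO: final set = {12 36 49} -> MATCHES target
  LFU: final set = {36 49 83} -> differs
Only FIFO produces the target set.

Answer: FIFO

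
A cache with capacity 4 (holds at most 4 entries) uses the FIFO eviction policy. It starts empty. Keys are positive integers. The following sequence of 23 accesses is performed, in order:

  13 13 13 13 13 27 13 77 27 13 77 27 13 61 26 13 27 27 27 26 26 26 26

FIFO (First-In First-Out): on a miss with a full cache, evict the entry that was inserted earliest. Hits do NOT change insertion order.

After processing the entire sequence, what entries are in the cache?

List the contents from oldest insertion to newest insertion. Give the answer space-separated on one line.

FIFO simulation (capacity=4):
  1. access 13: MISS. Cache (old->new): [13]
  2. access 13: HIT. Cache (old->new): [13]
  3. access 13: HIT. Cache (old->new): [13]
  4. access 13: HIT. Cache (old->new): [13]
  5. access 13: HIT. Cache (old->new): [13]
  6. access 27: MISS. Cache (old->new): [13 27]
  7. access 13: HIT. Cache (old->new): [13 27]
  8. access 77: MISS. Cache (old->new): [13 27 77]
  9. access 27: HIT. Cache (old->new): [13 27 77]
  10. access 13: HIT. Cache (old->new): [13 27 77]
  11. access 77: HIT. Cache (old->new): [13 27 77]
  12. access 27: HIT. Cache (old->new): [13 27 77]
  13. access 13: HIT. Cache (old->new): [13 27 77]
  14. access 61: MISS. Cache (old->new): [13 27 77 61]
  15. access 26: MISS, evict 13. Cache (old->new): [27 77 61 26]
  16. access 13: MISS, evict 27. Cache (old->new): [77 61 26 13]
  17. access 27: MISS, evict 77. Cache (old->new): [61 26 13 27]
  18. access 27: HIT. Cache (old->new): [61 26 13 27]
  19. access 27: HIT. Cache (old->new): [61 26 13 27]
  20. access 26: HIT. Cache (old->new): [61 26 13 27]
  21. access 26: HIT. Cache (old->new): [61 26 13 27]
  22. access 26: HIT. Cache (old->new): [61 26 13 27]
  23. access 26: HIT. Cache (old->new): [61 26 13 27]
Total: 16 hits, 7 misses, 3 evictions

Answer: 61 26 13 27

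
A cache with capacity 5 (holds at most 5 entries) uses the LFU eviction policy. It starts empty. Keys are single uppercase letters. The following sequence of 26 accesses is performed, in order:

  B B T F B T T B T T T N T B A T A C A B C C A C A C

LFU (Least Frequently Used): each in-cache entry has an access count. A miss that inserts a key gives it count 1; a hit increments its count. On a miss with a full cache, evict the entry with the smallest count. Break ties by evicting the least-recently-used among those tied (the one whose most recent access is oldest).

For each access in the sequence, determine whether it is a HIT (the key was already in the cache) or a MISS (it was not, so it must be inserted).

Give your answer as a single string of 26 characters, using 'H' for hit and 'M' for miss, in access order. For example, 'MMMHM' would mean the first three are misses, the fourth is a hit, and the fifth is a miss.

Answer: MHMMHHHHHHHMHHMHHMHHHHHHHH

Derivation:
LFU simulation (capacity=5):
  1. access B: MISS. Cache: [B(c=1)]
  2. access B: HIT, count now 2. Cache: [B(c=2)]
  3. access T: MISS. Cache: [T(c=1) B(c=2)]
  4. access F: MISS. Cache: [T(c=1) F(c=1) B(c=2)]
  5. access B: HIT, count now 3. Cache: [T(c=1) F(c=1) B(c=3)]
  6. access T: HIT, count now 2. Cache: [F(c=1) T(c=2) B(c=3)]
  7. access T: HIT, count now 3. Cache: [F(c=1) B(c=3) T(c=3)]
  8. access B: HIT, count now 4. Cache: [F(c=1) T(c=3) B(c=4)]
  9. access T: HIT, count now 4. Cache: [F(c=1) B(c=4) T(c=4)]
  10. access T: HIT, count now 5. Cache: [F(c=1) B(c=4) T(c=5)]
  11. access T: HIT, count now 6. Cache: [F(c=1) B(c=4) T(c=6)]
  12. access N: MISS. Cache: [F(c=1) N(c=1) B(c=4) T(c=6)]
  13. access T: HIT, count now 7. Cache: [F(c=1) N(c=1) B(c=4) T(c=7)]
  14. access B: HIT, count now 5. Cache: [F(c=1) N(c=1) B(c=5) T(c=7)]
  15. access A: MISS. Cache: [F(c=1) N(c=1) A(c=1) B(c=5) T(c=7)]
  16. access T: HIT, count now 8. Cache: [F(c=1) N(c=1) A(c=1) B(c=5) T(c=8)]
  17. access A: HIT, count now 2. Cache: [F(c=1) N(c=1) A(c=2) B(c=5) T(c=8)]
  18. access C: MISS, evict F(c=1). Cache: [N(c=1) C(c=1) A(c=2) B(c=5) T(c=8)]
  19. access A: HIT, count now 3. Cache: [N(c=1) C(c=1) A(c=3) B(c=5) T(c=8)]
  20. access B: HIT, count now 6. Cache: [N(c=1) C(c=1) A(c=3) B(c=6) T(c=8)]
  21. access C: HIT, count now 2. Cache: [N(c=1) C(c=2) A(c=3) B(c=6) T(c=8)]
  22. access C: HIT, count now 3. Cache: [N(c=1) A(c=3) C(c=3) B(c=6) T(c=8)]
  23. access A: HIT, count now 4. Cache: [N(c=1) C(c=3) A(c=4) B(c=6) T(c=8)]
  24. access C: HIT, count now 4. Cache: [N(c=1) A(c=4) C(c=4) B(c=6) T(c=8)]
  25. access A: HIT, count now 5. Cache: [N(c=1) C(c=4) A(c=5) B(c=6) T(c=8)]
  26. access C: HIT, count now 5. Cache: [N(c=1) A(c=5) C(c=5) B(c=6) T(c=8)]
Total: 20 hits, 6 misses, 1 evictions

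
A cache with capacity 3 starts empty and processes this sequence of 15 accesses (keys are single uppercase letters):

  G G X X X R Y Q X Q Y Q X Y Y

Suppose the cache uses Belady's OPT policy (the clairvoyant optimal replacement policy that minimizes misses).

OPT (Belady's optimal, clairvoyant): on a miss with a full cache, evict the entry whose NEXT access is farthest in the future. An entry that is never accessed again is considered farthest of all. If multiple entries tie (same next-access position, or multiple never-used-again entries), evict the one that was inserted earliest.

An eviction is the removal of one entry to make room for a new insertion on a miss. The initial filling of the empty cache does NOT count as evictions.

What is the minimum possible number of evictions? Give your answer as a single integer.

OPT (Belady) simulation (capacity=3):
  1. access G: MISS. Cache: [G]
  2. access G: HIT. Next use of G: never. Cache: [G]
  3. access X: MISS. Cache: [G X]
  4. access X: HIT. Next use of X: step 5. Cache: [G X]
  5. access X: HIT. Next use of X: step 9. Cache: [G X]
  6. access R: MISS. Cache: [G X R]
  7. access Y: MISS, evict G (next use: never). Cache: [X R Y]
  8. access Q: MISS, evict R (next use: never). Cache: [X Y Q]
  9. access X: HIT. Next use of X: step 13. Cache: [X Y Q]
  10. access Q: HIT. Next use of Q: step 12. Cache: [X Y Q]
  11. access Y: HIT. Next use of Y: step 14. Cache: [X Y Q]
  12. access Q: HIT. Next use of Q: never. Cache: [X Y Q]
  13. access X: HIT. Next use of X: never. Cache: [X Y Q]
  14. access Y: HIT. Next use of Y: step 15. Cache: [X Y Q]
  15. access Y: HIT. Next use of Y: never. Cache: [X Y Q]
Total: 10 hits, 5 misses, 2 evictions

Answer: 2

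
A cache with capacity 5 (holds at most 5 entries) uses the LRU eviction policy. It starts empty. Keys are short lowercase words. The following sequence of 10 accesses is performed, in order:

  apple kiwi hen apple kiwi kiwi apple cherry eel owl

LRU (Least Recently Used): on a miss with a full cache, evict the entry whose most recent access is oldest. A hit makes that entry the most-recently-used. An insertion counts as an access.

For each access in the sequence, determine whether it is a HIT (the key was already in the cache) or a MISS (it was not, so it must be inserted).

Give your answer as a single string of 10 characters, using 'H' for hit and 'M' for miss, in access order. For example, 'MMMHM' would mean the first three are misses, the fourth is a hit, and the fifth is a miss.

Answer: MMMHHHHMMM

Derivation:
LRU simulation (capacity=5):
  1. access apple: MISS. Cache (LRU->MRU): [apple]
  2. access kiwi: MISS. Cache (LRU->MRU): [apple kiwi]
  3. access hen: MISS. Cache (LRU->MRU): [apple kiwi hen]
  4. access apple: HIT. Cache (LRU->MRU): [kiwi hen apple]
  5. access kiwi: HIT. Cache (LRU->MRU): [hen apple kiwi]
  6. access kiwi: HIT. Cache (LRU->MRU): [hen apple kiwi]
  7. access apple: HIT. Cache (LRU->MRU): [hen kiwi apple]
  8. access cherry: MISS. Cache (LRU->MRU): [hen kiwi apple cherry]
  9. access eel: MISS. Cache (LRU->MRU): [hen kiwi apple cherry eel]
  10. access owl: MISS, evict hen. Cache (LRU->MRU): [kiwi apple cherry eel owl]
Total: 4 hits, 6 misses, 1 evictions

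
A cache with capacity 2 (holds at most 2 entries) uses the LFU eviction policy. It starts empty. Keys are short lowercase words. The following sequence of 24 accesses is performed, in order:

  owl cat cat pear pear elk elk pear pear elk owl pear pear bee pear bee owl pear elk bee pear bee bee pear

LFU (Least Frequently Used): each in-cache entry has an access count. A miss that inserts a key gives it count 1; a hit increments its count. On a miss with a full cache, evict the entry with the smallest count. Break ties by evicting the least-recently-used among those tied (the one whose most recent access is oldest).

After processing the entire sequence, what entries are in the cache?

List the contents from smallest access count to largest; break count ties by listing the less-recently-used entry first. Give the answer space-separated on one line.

Answer: bee pear

Derivation:
LFU simulation (capacity=2):
  1. access owl: MISS. Cache: [owl(c=1)]
  2. access cat: MISS. Cache: [owl(c=1) cat(c=1)]
  3. access cat: HIT, count now 2. Cache: [owl(c=1) cat(c=2)]
  4. access pear: MISS, evict owl(c=1). Cache: [pear(c=1) cat(c=2)]
  5. access pear: HIT, count now 2. Cache: [cat(c=2) pear(c=2)]
  6. access elk: MISS, evict cat(c=2). Cache: [elk(c=1) pear(c=2)]
  7. access elk: HIT, count now 2. Cache: [pear(c=2) elk(c=2)]
  8. access pear: HIT, count now 3. Cache: [elk(c=2) pear(c=3)]
  9. access pear: HIT, count now 4. Cache: [elk(c=2) pear(c=4)]
  10. access elk: HIT, count now 3. Cache: [elk(c=3) pear(c=4)]
  11. access owl: MISS, evict elk(c=3). Cache: [owl(c=1) pear(c=4)]
  12. access pear: HIT, count now 5. Cache: [owl(c=1) pear(c=5)]
  13. access pear: HIT, count now 6. Cache: [owl(c=1) pear(c=6)]
  14. access bee: MISS, evict owl(c=1). Cache: [bee(c=1) pear(c=6)]
  15. access pear: HIT, count now 7. Cache: [bee(c=1) pear(c=7)]
  16. access bee: HIT, count now 2. Cache: [bee(c=2) pear(c=7)]
  17. access owl: MISS, evict bee(c=2). Cache: [owl(c=1) pear(c=7)]
  18. access pear: HIT, count now 8. Cache: [owl(c=1) pear(c=8)]
  19. access elk: MISS, evict owl(c=1). Cache: [elk(c=1) pear(c=8)]
  20. access bee: MISS, evict elk(c=1). Cache: [bee(c=1) pear(c=8)]
  21. access pear: HIT, count now 9. Cache: [bee(c=1) pear(c=9)]
  22. access bee: HIT, count now 2. Cache: [bee(c=2) pear(c=9)]
  23. access bee: HIT, count now 3. Cache: [bee(c=3) pear(c=9)]
  24. access pear: HIT, count now 10. Cache: [bee(c=3) pear(c=10)]
Total: 15 hits, 9 misses, 7 evictions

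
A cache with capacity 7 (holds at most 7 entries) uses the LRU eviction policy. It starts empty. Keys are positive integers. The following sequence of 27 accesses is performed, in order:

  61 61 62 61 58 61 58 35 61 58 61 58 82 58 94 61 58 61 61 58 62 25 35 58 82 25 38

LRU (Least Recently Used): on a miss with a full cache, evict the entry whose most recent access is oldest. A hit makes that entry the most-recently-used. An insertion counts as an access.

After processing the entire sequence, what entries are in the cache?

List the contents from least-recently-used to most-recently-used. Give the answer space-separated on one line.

Answer: 61 62 35 58 82 25 38

Derivation:
LRU simulation (capacity=7):
  1. access 61: MISS. Cache (LRU->MRU): [61]
  2. access 61: HIT. Cache (LRU->MRU): [61]
  3. access 62: MISS. Cache (LRU->MRU): [61 62]
  4. access 61: HIT. Cache (LRU->MRU): [62 61]
  5. access 58: MISS. Cache (LRU->MRU): [62 61 58]
  6. access 61: HIT. Cache (LRU->MRU): [62 58 61]
  7. access 58: HIT. Cache (LRU->MRU): [62 61 58]
  8. access 35: MISS. Cache (LRU->MRU): [62 61 58 35]
  9. access 61: HIT. Cache (LRU->MRU): [62 58 35 61]
  10. access 58: HIT. Cache (LRU->MRU): [62 35 61 58]
  11. access 61: HIT. Cache (LRU->MRU): [62 35 58 61]
  12. access 58: HIT. Cache (LRU->MRU): [62 35 61 58]
  13. access 82: MISS. Cache (LRU->MRU): [62 35 61 58 82]
  14. access 58: HIT. Cache (LRU->MRU): [62 35 61 82 58]
  15. access 94: MISS. Cache (LRU->MRU): [62 35 61 82 58 94]
  16. access 61: HIT. Cache (LRU->MRU): [62 35 82 58 94 61]
  17. access 58: HIT. Cache (LRU->MRU): [62 35 82 94 61 58]
  18. access 61: HIT. Cache (LRU->MRU): [62 35 82 94 58 61]
  19. access 61: HIT. Cache (LRU->MRU): [62 35 82 94 58 61]
  20. access 58: HIT. Cache (LRU->MRU): [62 35 82 94 61 58]
  21. access 62: HIT. Cache (LRU->MRU): [35 82 94 61 58 62]
  22. access 25: MISS. Cache (LRU->MRU): [35 82 94 61 58 62 25]
  23. access 35: HIT. Cache (LRU->MRU): [82 94 61 58 62 25 35]
  24. access 58: HIT. Cache (LRU->MRU): [82 94 61 62 25 35 58]
  25. access 82: HIT. Cache (LRU->MRU): [94 61 62 25 35 58 82]
  26. access 25: HIT. Cache (LRU->MRU): [94 61 62 35 58 82 25]
  27. access 38: MISS, evict 94. Cache (LRU->MRU): [61 62 35 58 82 25 38]
Total: 19 hits, 8 misses, 1 evictions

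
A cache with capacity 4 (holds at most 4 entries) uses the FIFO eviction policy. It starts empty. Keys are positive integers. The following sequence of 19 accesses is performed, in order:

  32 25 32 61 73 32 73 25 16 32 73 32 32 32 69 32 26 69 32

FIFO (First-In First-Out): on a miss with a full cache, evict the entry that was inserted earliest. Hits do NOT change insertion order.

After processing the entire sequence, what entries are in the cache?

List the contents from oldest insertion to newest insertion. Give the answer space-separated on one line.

Answer: 16 32 69 26

Derivation:
FIFO simulation (capacity=4):
  1. access 32: MISS. Cache (old->new): [32]
  2. access 25: MISS. Cache (old->new): [32 25]
  3. access 32: HIT. Cache (old->new): [32 25]
  4. access 61: MISS. Cache (old->new): [32 25 61]
  5. access 73: MISS. Cache (old->new): [32 25 61 73]
  6. access 32: HIT. Cache (old->new): [32 25 61 73]
  7. access 73: HIT. Cache (old->new): [32 25 61 73]
  8. access 25: HIT. Cache (old->new): [32 25 61 73]
  9. access 16: MISS, evict 32. Cache (old->new): [25 61 73 16]
  10. access 32: MISS, evict 25. Cache (old->new): [61 73 16 32]
  11. access 73: HIT. Cache (old->new): [61 73 16 32]
  12. access 32: HIT. Cache (old->new): [61 73 16 32]
  13. access 32: HIT. Cache (old->new): [61 73 16 32]
  14. access 32: HIT. Cache (old->new): [61 73 16 32]
  15. access 69: MISS, evict 61. Cache (old->new): [73 16 32 69]
  16. access 32: HIT. Cache (old->new): [73 16 32 69]
  17. access 26: MISS, evict 73. Cache (old->new): [16 32 69 26]
  18. access 69: HIT. Cache (old->new): [16 32 69 26]
  19. access 32: HIT. Cache (old->new): [16 32 69 26]
Total: 11 hits, 8 misses, 4 evictions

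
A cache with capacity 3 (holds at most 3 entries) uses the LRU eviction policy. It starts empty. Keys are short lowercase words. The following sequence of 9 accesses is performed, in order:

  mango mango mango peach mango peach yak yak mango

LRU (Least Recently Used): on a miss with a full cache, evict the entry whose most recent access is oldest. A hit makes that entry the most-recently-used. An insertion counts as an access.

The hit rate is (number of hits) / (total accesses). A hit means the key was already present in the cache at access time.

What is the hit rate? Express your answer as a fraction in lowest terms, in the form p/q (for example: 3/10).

LRU simulation (capacity=3):
  1. access mango: MISS. Cache (LRU->MRU): [mango]
  2. access mango: HIT. Cache (LRU->MRU): [mango]
  3. access mango: HIT. Cache (LRU->MRU): [mango]
  4. access peach: MISS. Cache (LRU->MRU): [mango peach]
  5. access mango: HIT. Cache (LRU->MRU): [peach mango]
  6. access peach: HIT. Cache (LRU->MRU): [mango peach]
  7. access yak: MISS. Cache (LRU->MRU): [mango peach yak]
  8. access yak: HIT. Cache (LRU->MRU): [mango peach yak]
  9. access mango: HIT. Cache (LRU->MRU): [peach yak mango]
Total: 6 hits, 3 misses, 0 evictions

Hit rate = 6/9 = 2/3

Answer: 2/3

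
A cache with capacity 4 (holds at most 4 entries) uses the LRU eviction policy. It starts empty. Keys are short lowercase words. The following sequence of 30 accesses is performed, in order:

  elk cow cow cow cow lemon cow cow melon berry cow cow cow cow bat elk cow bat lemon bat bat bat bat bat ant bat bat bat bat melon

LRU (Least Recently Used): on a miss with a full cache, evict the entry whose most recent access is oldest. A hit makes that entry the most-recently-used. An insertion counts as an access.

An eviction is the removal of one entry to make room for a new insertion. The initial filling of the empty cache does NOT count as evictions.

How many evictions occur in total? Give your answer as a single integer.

LRU simulation (capacity=4):
  1. access elk: MISS. Cache (LRU->MRU): [elk]
  2. access cow: MISS. Cache (LRU->MRU): [elk cow]
  3. access cow: HIT. Cache (LRU->MRU): [elk cow]
  4. access cow: HIT. Cache (LRU->MRU): [elk cow]
  5. access cow: HIT. Cache (LRU->MRU): [elk cow]
  6. access lemon: MISS. Cache (LRU->MRU): [elk cow lemon]
  7. access cow: HIT. Cache (LRU->MRU): [elk lemon cow]
  8. access cow: HIT. Cache (LRU->MRU): [elk lemon cow]
  9. access melon: MISS. Cache (LRU->MRU): [elk lemon cow melon]
  10. access berry: MISS, evict elk. Cache (LRU->MRU): [lemon cow melon berry]
  11. access cow: HIT. Cache (LRU->MRU): [lemon melon berry cow]
  12. access cow: HIT. Cache (LRU->MRU): [lemon melon berry cow]
  13. access cow: HIT. Cache (LRU->MRU): [lemon melon berry cow]
  14. access cow: HIT. Cache (LRU->MRU): [lemon melon berry cow]
  15. access bat: MISS, evict lemon. Cache (LRU->MRU): [melon berry cow bat]
  16. access elk: MISS, evict melon. Cache (LRU->MRU): [berry cow bat elk]
  17. access cow: HIT. Cache (LRU->MRU): [berry bat elk cow]
  18. access bat: HIT. Cache (LRU->MRU): [berry elk cow bat]
  19. access lemon: MISS, evict berry. Cache (LRU->MRU): [elk cow bat lemon]
  20. access bat: HIT. Cache (LRU->MRU): [elk cow lemon bat]
  21. access bat: HIT. Cache (LRU->MRU): [elk cow lemon bat]
  22. access bat: HIT. Cache (LRU->MRU): [elk cow lemon bat]
  23. access bat: HIT. Cache (LRU->MRU): [elk cow lemon bat]
  24. access bat: HIT. Cache (LRU->MRU): [elk cow lemon bat]
  25. access ant: MISS, evict elk. Cache (LRU->MRU): [cow lemon bat ant]
  26. access bat: HIT. Cache (LRU->MRU): [cow lemon ant bat]
  27. access bat: HIT. Cache (LRU->MRU): [cow lemon ant bat]
  28. access bat: HIT. Cache (LRU->MRU): [cow lemon ant bat]
  29. access bat: HIT. Cache (LRU->MRU): [cow lemon ant bat]
  30. access melon: MISS, evict cow. Cache (LRU->MRU): [lemon ant bat melon]
Total: 20 hits, 10 misses, 6 evictions

Answer: 6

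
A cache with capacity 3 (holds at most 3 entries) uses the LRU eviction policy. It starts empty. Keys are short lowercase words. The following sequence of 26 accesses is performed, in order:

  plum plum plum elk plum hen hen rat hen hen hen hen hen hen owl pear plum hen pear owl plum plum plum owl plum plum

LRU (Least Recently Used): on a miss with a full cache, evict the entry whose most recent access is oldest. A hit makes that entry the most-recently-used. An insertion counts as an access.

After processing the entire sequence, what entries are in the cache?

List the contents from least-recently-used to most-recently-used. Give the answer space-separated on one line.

Answer: pear owl plum

Derivation:
LRU simulation (capacity=3):
  1. access plum: MISS. Cache (LRU->MRU): [plum]
  2. access plum: HIT. Cache (LRU->MRU): [plum]
  3. access plum: HIT. Cache (LRU->MRU): [plum]
  4. access elk: MISS. Cache (LRU->MRU): [plum elk]
  5. access plum: HIT. Cache (LRU->MRU): [elk plum]
  6. access hen: MISS. Cache (LRU->MRU): [elk plum hen]
  7. access hen: HIT. Cache (LRU->MRU): [elk plum hen]
  8. access rat: MISS, evict elk. Cache (LRU->MRU): [plum hen rat]
  9. access hen: HIT. Cache (LRU->MRU): [plum rat hen]
  10. access hen: HIT. Cache (LRU->MRU): [plum rat hen]
  11. access hen: HIT. Cache (LRU->MRU): [plum rat hen]
  12. access hen: HIT. Cache (LRU->MRU): [plum rat hen]
  13. access hen: HIT. Cache (LRU->MRU): [plum rat hen]
  14. access hen: HIT. Cache (LRU->MRU): [plum rat hen]
  15. access owl: MISS, evict plum. Cache (LRU->MRU): [rat hen owl]
  16. access pear: MISS, evict rat. Cache (LRU->MRU): [hen owl pear]
  17. access plum: MISS, evict hen. Cache (LRU->MRU): [owl pear plum]
  18. access hen: MISS, evict owl. Cache (LRU->MRU): [pear plum hen]
  19. access pear: HIT. Cache (LRU->MRU): [plum hen pear]
  20. access owl: MISS, evict plum. Cache (LRU->MRU): [hen pear owl]
  21. access plum: MISS, evict hen. Cache (LRU->MRU): [pear owl plum]
  22. access plum: HIT. Cache (LRU->MRU): [pear owl plum]
  23. access plum: HIT. Cache (LRU->MRU): [pear owl plum]
  24. access owl: HIT. Cache (LRU->MRU): [pear plum owl]
  25. access plum: HIT. Cache (LRU->MRU): [pear owl plum]
  26. access plum: HIT. Cache (LRU->MRU): [pear owl plum]
Total: 16 hits, 10 misses, 7 evictions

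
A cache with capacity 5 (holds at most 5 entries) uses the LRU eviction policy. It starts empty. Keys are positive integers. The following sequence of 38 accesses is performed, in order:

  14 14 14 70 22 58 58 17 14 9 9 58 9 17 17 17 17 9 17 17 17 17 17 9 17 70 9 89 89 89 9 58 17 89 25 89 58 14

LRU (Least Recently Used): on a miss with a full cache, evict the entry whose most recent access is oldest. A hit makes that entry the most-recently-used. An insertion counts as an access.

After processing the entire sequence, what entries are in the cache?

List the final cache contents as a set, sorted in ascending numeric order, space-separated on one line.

LRU simulation (capacity=5):
  1. access 14: MISS. Cache (LRU->MRU): [14]
  2. access 14: HIT. Cache (LRU->MRU): [14]
  3. access 14: HIT. Cache (LRU->MRU): [14]
  4. access 70: MISS. Cache (LRU->MRU): [14 70]
  5. access 22: MISS. Cache (LRU->MRU): [14 70 22]
  6. access 58: MISS. Cache (LRU->MRU): [14 70 22 58]
  7. access 58: HIT. Cache (LRU->MRU): [14 70 22 58]
  8. access 17: MISS. Cache (LRU->MRU): [14 70 22 58 17]
  9. access 14: HIT. Cache (LRU->MRU): [70 22 58 17 14]
  10. access 9: MISS, evict 70. Cache (LRU->MRU): [22 58 17 14 9]
  11. access 9: HIT. Cache (LRU->MRU): [22 58 17 14 9]
  12. access 58: HIT. Cache (LRU->MRU): [22 17 14 9 58]
  13. access 9: HIT. Cache (LRU->MRU): [22 17 14 58 9]
  14. access 17: HIT. Cache (LRU->MRU): [22 14 58 9 17]
  15. access 17: HIT. Cache (LRU->MRU): [22 14 58 9 17]
  16. access 17: HIT. Cache (LRU->MRU): [22 14 58 9 17]
  17. access 17: HIT. Cache (LRU->MRU): [22 14 58 9 17]
  18. access 9: HIT. Cache (LRU->MRU): [22 14 58 17 9]
  19. access 17: HIT. Cache (LRU->MRU): [22 14 58 9 17]
  20. access 17: HIT. Cache (LRU->MRU): [22 14 58 9 17]
  21. access 17: HIT. Cache (LRU->MRU): [22 14 58 9 17]
  22. access 17: HIT. Cache (LRU->MRU): [22 14 58 9 17]
  23. access 17: HIT. Cache (LRU->MRU): [22 14 58 9 17]
  24. access 9: HIT. Cache (LRU->MRU): [22 14 58 17 9]
  25. access 17: HIT. Cache (LRU->MRU): [22 14 58 9 17]
  26. access 70: MISS, evict 22. Cache (LRU->MRU): [14 58 9 17 70]
  27. access 9: HIT. Cache (LRU->MRU): [14 58 17 70 9]
  28. access 89: MISS, evict 14. Cache (LRU->MRU): [58 17 70 9 89]
  29. access 89: HIT. Cache (LRU->MRU): [58 17 70 9 89]
  30. access 89: HIT. Cache (LRU->MRU): [58 17 70 9 89]
  31. access 9: HIT. Cache (LRU->MRU): [58 17 70 89 9]
  32. access 58: HIT. Cache (LRU->MRU): [17 70 89 9 58]
  33. access 17: HIT. Cache (LRU->MRU): [70 89 9 58 17]
  34. access 89: HIT. Cache (LRU->MRU): [70 9 58 17 89]
  35. access 25: MISS, evict 70. Cache (LRU->MRU): [9 58 17 89 25]
  36. access 89: HIT. Cache (LRU->MRU): [9 58 17 25 89]
  37. access 58: HIT. Cache (LRU->MRU): [9 17 25 89 58]
  38. access 14: MISS, evict 9. Cache (LRU->MRU): [17 25 89 58 14]
Total: 28 hits, 10 misses, 5 evictions

Answer: 14 17 25 58 89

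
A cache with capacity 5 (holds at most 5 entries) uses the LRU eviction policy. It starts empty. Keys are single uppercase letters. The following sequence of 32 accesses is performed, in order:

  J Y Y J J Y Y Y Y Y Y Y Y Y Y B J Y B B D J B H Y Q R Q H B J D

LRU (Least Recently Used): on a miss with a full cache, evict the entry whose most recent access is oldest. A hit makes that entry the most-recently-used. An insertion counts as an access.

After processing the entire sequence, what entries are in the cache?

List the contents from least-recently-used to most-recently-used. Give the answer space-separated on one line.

Answer: Q H B J D

Derivation:
LRU simulation (capacity=5):
  1. access J: MISS. Cache (LRU->MRU): [J]
  2. access Y: MISS. Cache (LRU->MRU): [J Y]
  3. access Y: HIT. Cache (LRU->MRU): [J Y]
  4. access J: HIT. Cache (LRU->MRU): [Y J]
  5. access J: HIT. Cache (LRU->MRU): [Y J]
  6. access Y: HIT. Cache (LRU->MRU): [J Y]
  7. access Y: HIT. Cache (LRU->MRU): [J Y]
  8. access Y: HIT. Cache (LRU->MRU): [J Y]
  9. access Y: HIT. Cache (LRU->MRU): [J Y]
  10. access Y: HIT. Cache (LRU->MRU): [J Y]
  11. access Y: HIT. Cache (LRU->MRU): [J Y]
  12. access Y: HIT. Cache (LRU->MRU): [J Y]
  13. access Y: HIT. Cache (LRU->MRU): [J Y]
  14. access Y: HIT. Cache (LRU->MRU): [J Y]
  15. access Y: HIT. Cache (LRU->MRU): [J Y]
  16. access B: MISS. Cache (LRU->MRU): [J Y B]
  17. access J: HIT. Cache (LRU->MRU): [Y B J]
  18. access Y: HIT. Cache (LRU->MRU): [B J Y]
  19. access B: HIT. Cache (LRU->MRU): [J Y B]
  20. access B: HIT. Cache (LRU->MRU): [J Y B]
  21. access D: MISS. Cache (LRU->MRU): [J Y B D]
  22. access J: HIT. Cache (LRU->MRU): [Y B D J]
  23. access B: HIT. Cache (LRU->MRU): [Y D J B]
  24. access H: MISS. Cache (LRU->MRU): [Y D J B H]
  25. access Y: HIT. Cache (LRU->MRU): [D J B H Y]
  26. access Q: MISS, evict D. Cache (LRU->MRU): [J B H Y Q]
  27. access R: MISS, evict J. Cache (LRU->MRU): [B H Y Q R]
  28. access Q: HIT. Cache (LRU->MRU): [B H Y R Q]
  29. access H: HIT. Cache (LRU->MRU): [B Y R Q H]
  30. access B: HIT. Cache (LRU->MRU): [Y R Q H B]
  31. access J: MISS, evict Y. Cache (LRU->MRU): [R Q H B J]
  32. access D: MISS, evict R. Cache (LRU->MRU): [Q H B J D]
Total: 23 hits, 9 misses, 4 evictions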